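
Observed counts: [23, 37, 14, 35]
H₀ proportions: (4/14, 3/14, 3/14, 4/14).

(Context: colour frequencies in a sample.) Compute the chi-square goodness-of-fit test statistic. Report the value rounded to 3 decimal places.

test statistic = 14.324

n = 109; E_i = n·p_i = [31.14, 23.36, 23.36, 31.14]
χ² = (23−31.14)²/31.14 + (37−23.36)²/23.36 + (14−23.36)²/23.36 + (35−31.14)²/31.14 = 14.3242
df = 3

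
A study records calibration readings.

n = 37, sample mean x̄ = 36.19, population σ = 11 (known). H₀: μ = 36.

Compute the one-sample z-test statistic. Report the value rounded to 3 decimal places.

SE = σ/√n = 11/√37 = 1.8084
z = (x̄−μ₀)/SE = (36.19−36)/1.8084 = 0.1051

test statistic = 0.105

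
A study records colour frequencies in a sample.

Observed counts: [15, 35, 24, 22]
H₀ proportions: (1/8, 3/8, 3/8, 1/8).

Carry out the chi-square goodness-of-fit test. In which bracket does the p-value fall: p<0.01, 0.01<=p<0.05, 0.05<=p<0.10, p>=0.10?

n = 96; E_i = n·p_i = [12.00, 36.00, 36.00, 12.00]
χ² = (15−12.00)²/12.00 + (35−36.00)²/36.00 + (24−36.00)²/36.00 + (22−12.00)²/12.00 = 13.1111
df = 3
p-value (upper-tail) = 0.00440
→ bracket: p<0.01

p-value bracket: p<0.01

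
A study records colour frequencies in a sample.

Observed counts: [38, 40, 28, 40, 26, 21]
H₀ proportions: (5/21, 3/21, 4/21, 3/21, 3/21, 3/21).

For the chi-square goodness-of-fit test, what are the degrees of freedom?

df = k − 1 = 6 − 1 = 5

degrees of freedom = 5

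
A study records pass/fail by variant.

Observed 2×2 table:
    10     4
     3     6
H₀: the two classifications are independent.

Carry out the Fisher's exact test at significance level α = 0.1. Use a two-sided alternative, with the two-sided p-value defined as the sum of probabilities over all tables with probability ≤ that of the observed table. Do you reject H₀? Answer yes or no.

reject H₀: no

Margins: r₁=14, r₂=9, c₁=13, c₂=10, n=23
p_obs = C(14,10)·C(9,3)/C(23,13); sum pmf over tables with pmf ≤ p_obs
p-value (two-sided) = 0.10230
At α=0.1: p ≥ α → fail to reject H₀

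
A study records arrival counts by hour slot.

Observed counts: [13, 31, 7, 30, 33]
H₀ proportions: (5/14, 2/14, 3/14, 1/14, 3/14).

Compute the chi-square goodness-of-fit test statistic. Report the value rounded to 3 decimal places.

test statistic = 106.271

n = 114; E_i = n·p_i = [40.71, 16.29, 24.43, 8.14, 24.43]
χ² = (13−40.71)²/40.71 + (31−16.29)²/16.29 + (7−24.43)²/24.43 + (30−8.14)²/8.14 + (33−24.43)²/24.43 = 106.2708
df = 4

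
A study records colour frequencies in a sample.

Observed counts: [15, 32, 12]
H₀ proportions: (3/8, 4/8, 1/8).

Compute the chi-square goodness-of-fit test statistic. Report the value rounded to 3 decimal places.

n = 59; E_i = n·p_i = [22.12, 29.50, 7.38]
χ² = (15−22.12)²/22.12 + (32−29.50)²/29.50 + (12−7.38)²/7.38 = 5.4068
df = 2

test statistic = 5.407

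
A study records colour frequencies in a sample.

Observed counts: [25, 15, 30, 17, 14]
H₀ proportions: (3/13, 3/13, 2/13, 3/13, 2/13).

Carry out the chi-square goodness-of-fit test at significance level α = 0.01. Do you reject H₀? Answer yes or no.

reject H₀: yes

n = 101; E_i = n·p_i = [23.31, 23.31, 15.54, 23.31, 15.54]
χ² = (25−23.31)²/23.31 + (15−23.31)²/23.31 + (30−15.54)²/15.54 + (17−23.31)²/23.31 + (14−15.54)²/15.54 = 18.4026
df = 4
p-value (upper-tail) = 0.00103
At α=0.01: p < α → reject H₀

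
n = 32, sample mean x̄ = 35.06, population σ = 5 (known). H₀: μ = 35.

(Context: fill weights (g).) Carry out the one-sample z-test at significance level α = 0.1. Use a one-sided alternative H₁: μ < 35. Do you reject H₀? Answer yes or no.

SE = σ/√n = 5/√32 = 0.8839
z = (x̄−μ₀)/SE = (35.06−35)/0.8839 = 0.0679
p-value (one-sided, H₁ less) = 0.52706
At α=0.1: p ≥ α → fail to reject H₀

reject H₀: no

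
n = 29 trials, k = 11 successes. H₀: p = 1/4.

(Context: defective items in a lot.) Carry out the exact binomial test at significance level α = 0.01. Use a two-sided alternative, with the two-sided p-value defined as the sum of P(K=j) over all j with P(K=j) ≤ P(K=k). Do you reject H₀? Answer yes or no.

reject H₀: no

Exact binomial: n=29, k=11, p₀=1/4=0.2500
P(X=j) = C(n,j)·p₀^j·(1−p₀)^(n−j); p = Σ P(X=j) over j with P(X=j) ≤ P(X=11)
p-value (two-sided) = 0.13104
At α=0.01: p ≥ α → fail to reject H₀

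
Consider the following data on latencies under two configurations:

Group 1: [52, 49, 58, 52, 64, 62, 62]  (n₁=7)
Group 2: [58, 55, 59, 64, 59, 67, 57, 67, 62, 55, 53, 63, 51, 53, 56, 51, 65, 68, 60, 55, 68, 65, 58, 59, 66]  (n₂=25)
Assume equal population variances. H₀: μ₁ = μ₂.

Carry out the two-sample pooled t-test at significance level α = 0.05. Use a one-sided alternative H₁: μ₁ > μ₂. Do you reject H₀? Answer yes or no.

reject H₀: no

x̄₁=57.000, s₁=5.972, n₁=7
x̄₂=59.760, s₂=5.441, n₂=25
s_p² = [6·5.972² + 24·5.441²]/30 = 30.8187
SE = √(s_p²·(1/7+1/25)) = 2.3739
t = (57.000−59.760)/2.3739 = -1.1626
df = 30
p-value (one-sided, H₁ greater) = 0.87293
At α=0.05: p ≥ α → fail to reject H₀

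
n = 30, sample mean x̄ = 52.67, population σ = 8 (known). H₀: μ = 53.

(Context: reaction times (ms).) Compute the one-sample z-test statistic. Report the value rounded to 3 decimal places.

test statistic = -0.226

SE = σ/√n = 8/√30 = 1.4606
z = (x̄−μ₀)/SE = (52.67−53)/1.4606 = -0.2259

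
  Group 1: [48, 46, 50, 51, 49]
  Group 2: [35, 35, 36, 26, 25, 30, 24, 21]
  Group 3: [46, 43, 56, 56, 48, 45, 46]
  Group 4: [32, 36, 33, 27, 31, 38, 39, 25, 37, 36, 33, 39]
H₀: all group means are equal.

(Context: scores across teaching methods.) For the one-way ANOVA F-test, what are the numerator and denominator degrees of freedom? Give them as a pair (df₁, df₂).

degrees of freedom = [3, 28]

k = 4 groups, N = 32 total
df = (k−1, N−k) = (4−1, 32−4) = (3, 28)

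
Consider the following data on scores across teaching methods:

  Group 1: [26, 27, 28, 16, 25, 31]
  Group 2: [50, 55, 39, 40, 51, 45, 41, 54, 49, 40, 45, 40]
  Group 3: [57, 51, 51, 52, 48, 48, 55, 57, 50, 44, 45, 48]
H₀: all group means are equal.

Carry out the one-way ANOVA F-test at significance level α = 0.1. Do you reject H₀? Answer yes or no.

reject H₀: yes

Group means [25.50, 45.75, 50.50], grand mean 43.600
SSB = Σnᵢ(x̄ᵢ−x̄)² = 2592.450; SSW = ΣΣ(x−x̄ᵢ)² = 706.750
MSB = 2592.450/2 = 1296.2250; MSW = 706.750/27 = 26.1759
F = MSB/MSW = 49.5197
df = (2, 27)
p-value (upper-tail) = 0.00000
At α=0.1: p < α → reject H₀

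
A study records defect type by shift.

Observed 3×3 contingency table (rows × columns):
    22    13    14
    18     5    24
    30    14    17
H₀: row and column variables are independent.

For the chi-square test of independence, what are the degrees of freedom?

degrees of freedom = 4

df = (r−1)(c−1) = (3−1)·(3−1) = 4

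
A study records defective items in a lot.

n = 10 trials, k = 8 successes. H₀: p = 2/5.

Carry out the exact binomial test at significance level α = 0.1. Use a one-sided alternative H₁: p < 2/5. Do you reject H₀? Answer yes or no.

reject H₀: no

Exact binomial: n=10, k=8, p₀=2/5=0.4000
P(X≤8) from Σ C(n,i)·p₀^i·(1−p₀)^(n−i)
p-value (one-sided, H₁ less) = 0.99832
At α=0.1: p ≥ α → fail to reject H₀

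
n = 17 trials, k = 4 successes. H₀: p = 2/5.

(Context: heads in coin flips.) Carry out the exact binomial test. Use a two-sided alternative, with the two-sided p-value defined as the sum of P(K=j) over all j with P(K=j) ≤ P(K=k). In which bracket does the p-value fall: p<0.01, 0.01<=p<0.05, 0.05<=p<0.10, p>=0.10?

Exact binomial: n=17, k=4, p₀=2/5=0.4000
P(X=j) = C(n,j)·p₀^j·(1−p₀)^(n−j); p = Σ P(X=j) over j with P(X=j) ≤ P(X=4)
p-value (two-sided) = 0.21790
→ bracket: p>=0.10

p-value bracket: p>=0.10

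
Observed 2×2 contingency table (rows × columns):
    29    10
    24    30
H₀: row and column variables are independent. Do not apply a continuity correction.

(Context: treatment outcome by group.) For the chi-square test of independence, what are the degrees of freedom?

degrees of freedom = 1

df = (r−1)(c−1) = (2−1)·(2−1) = 1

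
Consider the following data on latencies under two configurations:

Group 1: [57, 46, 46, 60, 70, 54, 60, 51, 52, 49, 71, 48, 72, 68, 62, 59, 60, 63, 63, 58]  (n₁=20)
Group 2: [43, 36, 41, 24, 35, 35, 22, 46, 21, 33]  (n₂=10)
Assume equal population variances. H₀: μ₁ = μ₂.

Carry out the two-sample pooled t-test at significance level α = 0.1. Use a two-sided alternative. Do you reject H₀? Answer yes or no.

x̄₁=58.450, s₁=8.127, n₁=20
x̄₂=33.600, s₂=8.771, n₂=10
s_p² = [19·8.127² + 9·8.771²]/28 = 69.5482
SE = √(s_p²·(1/20+1/10)) = 3.2299
t = (58.450−33.600)/3.2299 = 7.6937
df = 28
p-value (two-sided) = 0.00000
At α=0.1: p < α → reject H₀

reject H₀: yes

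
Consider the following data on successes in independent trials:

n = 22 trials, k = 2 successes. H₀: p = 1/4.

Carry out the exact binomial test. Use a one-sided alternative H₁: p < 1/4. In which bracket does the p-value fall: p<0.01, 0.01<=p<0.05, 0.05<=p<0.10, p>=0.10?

p-value bracket: 0.05<=p<0.10

Exact binomial: n=22, k=2, p₀=1/4=0.2500
P(X≤2) from Σ C(n,i)·p₀^i·(1−p₀)^(n−i)
p-value (one-sided, H₁ less) = 0.06065
→ bracket: 0.05<=p<0.10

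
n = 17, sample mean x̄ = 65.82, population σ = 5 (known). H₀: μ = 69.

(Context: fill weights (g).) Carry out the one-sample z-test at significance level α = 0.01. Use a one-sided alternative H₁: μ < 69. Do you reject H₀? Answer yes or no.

reject H₀: yes

SE = σ/√n = 5/√17 = 1.2127
z = (x̄−μ₀)/SE = (65.82−69)/1.2127 = -2.6223
p-value (one-sided, H₁ less) = 0.00437
At α=0.01: p < α → reject H₀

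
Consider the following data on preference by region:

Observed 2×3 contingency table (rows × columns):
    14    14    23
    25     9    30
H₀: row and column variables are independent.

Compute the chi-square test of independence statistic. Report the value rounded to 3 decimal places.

Row totals [51, 64], col totals [39, 23, 53], n=115
χ² = (14−17.30)²/17.30 + (14−10.20)²/10.20 + (23−23.50)²/23.50 + (25−21.70)²/21.70 + (9−12.80)²/12.80 + (30−29.50)²/29.50 = 3.6917
df = 2

test statistic = 3.692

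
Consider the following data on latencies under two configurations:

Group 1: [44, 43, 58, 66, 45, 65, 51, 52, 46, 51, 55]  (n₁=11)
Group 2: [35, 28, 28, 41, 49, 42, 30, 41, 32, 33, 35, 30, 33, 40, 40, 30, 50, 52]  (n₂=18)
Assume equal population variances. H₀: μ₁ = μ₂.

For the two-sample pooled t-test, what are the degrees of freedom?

df = n₁ + n₂ − 2 = 11 + 18 − 2 = 27

degrees of freedom = 27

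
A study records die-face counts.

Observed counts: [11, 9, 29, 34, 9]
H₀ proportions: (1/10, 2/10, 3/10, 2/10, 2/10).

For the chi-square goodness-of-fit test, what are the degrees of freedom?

degrees of freedom = 4

df = k − 1 = 5 − 1 = 4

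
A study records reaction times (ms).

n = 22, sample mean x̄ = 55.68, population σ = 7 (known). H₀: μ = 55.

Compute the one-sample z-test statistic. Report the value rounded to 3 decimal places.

test statistic = 0.456

SE = σ/√n = 7/√22 = 1.4924
z = (x̄−μ₀)/SE = (55.68−55)/1.4924 = 0.4556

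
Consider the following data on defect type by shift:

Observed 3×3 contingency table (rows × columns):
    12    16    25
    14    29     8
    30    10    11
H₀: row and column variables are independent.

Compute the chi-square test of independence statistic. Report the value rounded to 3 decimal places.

test statistic = 31.933

Row totals [53, 51, 51], col totals [56, 55, 44], n=155
χ² = (12−19.15)²/19.15 + (16−18.81)²/18.81 + (25−15.05)²/15.05 + (14−18.43)²/18.43 + (29−18.10)²/18.10 + (8−14.48)²/14.48 + (30−18.43)²/18.43 + (10−18.10)²/18.10 + (11−14.48)²/14.48 = 31.9327
df = 4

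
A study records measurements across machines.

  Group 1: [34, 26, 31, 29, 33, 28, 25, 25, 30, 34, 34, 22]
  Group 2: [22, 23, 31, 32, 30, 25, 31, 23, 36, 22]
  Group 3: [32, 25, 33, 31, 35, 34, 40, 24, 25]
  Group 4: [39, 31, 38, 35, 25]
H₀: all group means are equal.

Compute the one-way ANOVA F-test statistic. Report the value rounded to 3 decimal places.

test statistic = 1.938

Group means [29.25, 27.50, 31.00, 33.60], grand mean 29.806
SSB = Σnᵢ(x̄ᵢ−x̄)² = 141.689; SSW = ΣΣ(x−x̄ᵢ)² = 779.950
MSB = 141.689/3 = 47.2296; MSW = 779.950/32 = 24.3734
F = MSB/MSW = 1.9378
df = (3, 32)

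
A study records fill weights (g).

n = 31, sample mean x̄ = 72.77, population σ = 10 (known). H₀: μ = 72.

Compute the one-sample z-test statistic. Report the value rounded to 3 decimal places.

SE = σ/√n = 10/√31 = 1.7961
z = (x̄−μ₀)/SE = (72.77−72)/1.7961 = 0.4287

test statistic = 0.429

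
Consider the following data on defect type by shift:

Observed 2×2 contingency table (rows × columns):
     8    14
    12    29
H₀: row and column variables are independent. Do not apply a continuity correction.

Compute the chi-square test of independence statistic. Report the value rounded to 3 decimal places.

test statistic = 0.333

Row totals [22, 41], col totals [20, 43], n=63
χ² = (8−6.98)²/6.98 + (14−15.02)²/15.02 + (12−13.02)²/13.02 + (29−27.98)²/27.98 = 0.3327
df = 1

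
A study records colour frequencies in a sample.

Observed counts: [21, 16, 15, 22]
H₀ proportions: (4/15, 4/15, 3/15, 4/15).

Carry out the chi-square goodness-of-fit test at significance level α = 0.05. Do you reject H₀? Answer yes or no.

reject H₀: no

n = 74; E_i = n·p_i = [19.73, 19.73, 14.80, 19.73]
χ² = (21−19.73)²/19.73 + (16−19.73)²/19.73 + (15−14.80)²/14.80 + (22−19.73)²/19.73 = 1.0507
df = 3
p-value (upper-tail) = 0.78899
At α=0.05: p ≥ α → fail to reject H₀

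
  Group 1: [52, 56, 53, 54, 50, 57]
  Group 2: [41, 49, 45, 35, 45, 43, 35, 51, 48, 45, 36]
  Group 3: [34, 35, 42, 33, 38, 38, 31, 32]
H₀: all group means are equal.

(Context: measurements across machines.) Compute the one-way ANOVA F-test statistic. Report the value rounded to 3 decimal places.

test statistic = 28.223

Group means [53.67, 43.00, 35.38], grand mean 43.120
SSB = Σnᵢ(x̄ᵢ−x̄)² = 1147.432; SSW = ΣΣ(x−x̄ᵢ)² = 447.208
MSB = 1147.432/2 = 573.7158; MSW = 447.208/22 = 20.3277
F = MSB/MSW = 28.2234
df = (2, 22)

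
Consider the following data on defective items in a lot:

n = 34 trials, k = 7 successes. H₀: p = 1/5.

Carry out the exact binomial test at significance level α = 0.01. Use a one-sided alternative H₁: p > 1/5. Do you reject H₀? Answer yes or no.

Exact binomial: n=34, k=7, p₀=1/5=0.2000
P(X≥7) from Σ C(n,i)·p₀^i·(1−p₀)^(n−i)
p-value (one-sided, H₁ greater) = 0.53386
At α=0.01: p ≥ α → fail to reject H₀

reject H₀: no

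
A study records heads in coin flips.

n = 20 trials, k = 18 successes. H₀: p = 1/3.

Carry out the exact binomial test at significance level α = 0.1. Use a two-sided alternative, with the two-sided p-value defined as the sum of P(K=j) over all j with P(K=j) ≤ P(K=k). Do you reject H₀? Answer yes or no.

reject H₀: yes

Exact binomial: n=20, k=18, p₀=1/3=0.3333
P(X=j) = C(n,j)·p₀^j·(1−p₀)^(n−j); p = Σ P(X=j) over j with P(X=j) ≤ P(X=18)
p-value (two-sided) = 0.00000
At α=0.1: p < α → reject H₀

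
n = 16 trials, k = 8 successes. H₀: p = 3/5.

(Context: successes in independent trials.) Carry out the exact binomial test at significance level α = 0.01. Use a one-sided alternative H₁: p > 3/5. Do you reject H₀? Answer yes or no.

reject H₀: no

Exact binomial: n=16, k=8, p₀=3/5=0.6000
P(X≥8) from Σ C(n,i)·p₀^i·(1−p₀)^(n−i)
p-value (one-sided, H₁ greater) = 0.85773
At α=0.01: p ≥ α → fail to reject H₀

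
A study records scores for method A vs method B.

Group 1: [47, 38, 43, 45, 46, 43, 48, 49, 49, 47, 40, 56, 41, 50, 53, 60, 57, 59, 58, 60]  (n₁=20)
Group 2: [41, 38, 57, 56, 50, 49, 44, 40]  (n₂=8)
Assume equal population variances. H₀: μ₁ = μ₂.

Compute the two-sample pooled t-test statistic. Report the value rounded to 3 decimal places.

test statistic = 0.874

x̄₁=49.450, s₁=6.962, n₁=20
x̄₂=46.875, s₂=7.259, n₂=8
s_p² = [19·6.962² + 7·7.259²]/26 = 49.6087
SE = √(s_p²·(1/20+1/8)) = 2.9464
t = (49.450−46.875)/2.9464 = 0.8739
df = 26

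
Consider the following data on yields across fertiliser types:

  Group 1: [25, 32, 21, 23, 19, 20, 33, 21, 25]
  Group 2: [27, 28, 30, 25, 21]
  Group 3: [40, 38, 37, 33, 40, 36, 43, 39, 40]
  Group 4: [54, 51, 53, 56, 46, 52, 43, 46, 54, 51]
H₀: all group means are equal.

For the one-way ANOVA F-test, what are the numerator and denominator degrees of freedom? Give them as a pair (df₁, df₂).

k = 4 groups, N = 33 total
df = (k−1, N−k) = (4−1, 33−4) = (3, 29)

degrees of freedom = [3, 29]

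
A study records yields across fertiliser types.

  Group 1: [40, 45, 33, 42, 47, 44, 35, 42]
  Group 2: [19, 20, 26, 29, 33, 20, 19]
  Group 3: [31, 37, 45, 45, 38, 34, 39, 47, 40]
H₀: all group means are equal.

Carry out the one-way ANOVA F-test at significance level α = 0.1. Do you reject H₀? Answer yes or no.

reject H₀: yes

Group means [41.00, 23.71, 39.56], grand mean 35.417
SSB = Σnᵢ(x̄ᵢ−x̄)² = 1362.183; SSW = ΣΣ(x−x̄ᵢ)² = 583.651
MSB = 1362.183/2 = 681.0913; MSW = 583.651/21 = 27.7929
F = MSB/MSW = 24.5059
df = (2, 21)
p-value (upper-tail) = 0.00000
At α=0.1: p < α → reject H₀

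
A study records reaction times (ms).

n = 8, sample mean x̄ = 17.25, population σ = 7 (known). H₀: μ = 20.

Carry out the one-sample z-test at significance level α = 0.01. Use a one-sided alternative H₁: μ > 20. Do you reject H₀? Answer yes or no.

SE = σ/√n = 7/√8 = 2.4749
z = (x̄−μ₀)/SE = (17.25−20)/2.4749 = -1.1112
p-value (one-sided, H₁ greater) = 0.86675
At α=0.01: p ≥ α → fail to reject H₀

reject H₀: no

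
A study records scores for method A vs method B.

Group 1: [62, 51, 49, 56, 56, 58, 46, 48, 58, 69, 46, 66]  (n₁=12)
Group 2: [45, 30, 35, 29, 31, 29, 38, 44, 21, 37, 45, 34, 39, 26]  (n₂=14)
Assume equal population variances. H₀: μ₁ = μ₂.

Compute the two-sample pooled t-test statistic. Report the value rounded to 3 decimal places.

test statistic = 7.104

x̄₁=55.417, s₁=7.669, n₁=12
x̄₂=34.500, s₂=7.325, n₂=14
s_p² = [11·7.669² + 13·7.325²]/24 = 56.0174
SE = √(s_p²·(1/12+1/14)) = 2.9444
t = (55.417−34.500)/2.9444 = 7.1039
df = 24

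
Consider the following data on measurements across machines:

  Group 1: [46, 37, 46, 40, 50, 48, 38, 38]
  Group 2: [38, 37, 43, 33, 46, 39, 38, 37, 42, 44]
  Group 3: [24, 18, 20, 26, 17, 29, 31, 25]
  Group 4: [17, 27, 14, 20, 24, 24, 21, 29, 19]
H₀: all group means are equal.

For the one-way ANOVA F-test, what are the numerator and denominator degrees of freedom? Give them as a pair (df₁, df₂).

degrees of freedom = [3, 31]

k = 4 groups, N = 35 total
df = (k−1, N−k) = (4−1, 35−4) = (3, 31)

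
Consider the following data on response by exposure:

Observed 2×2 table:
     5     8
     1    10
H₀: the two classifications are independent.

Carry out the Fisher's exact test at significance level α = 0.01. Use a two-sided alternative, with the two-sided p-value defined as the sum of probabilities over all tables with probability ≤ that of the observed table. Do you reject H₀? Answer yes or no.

Margins: r₁=13, r₂=11, c₁=6, c₂=18, n=24
p_obs = C(13,5)·C(11,1)/C(24,6); sum pmf over tables with pmf ≤ p_obs
p-value (two-sided) = 0.16599
At α=0.01: p ≥ α → fail to reject H₀

reject H₀: no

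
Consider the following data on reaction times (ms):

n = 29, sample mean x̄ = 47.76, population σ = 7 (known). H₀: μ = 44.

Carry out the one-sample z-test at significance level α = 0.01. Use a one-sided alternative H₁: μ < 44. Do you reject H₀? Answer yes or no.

reject H₀: no

SE = σ/√n = 7/√29 = 1.2999
z = (x̄−μ₀)/SE = (47.76−44)/1.2999 = 2.8926
p-value (one-sided, H₁ less) = 0.99809
At α=0.01: p ≥ α → fail to reject H₀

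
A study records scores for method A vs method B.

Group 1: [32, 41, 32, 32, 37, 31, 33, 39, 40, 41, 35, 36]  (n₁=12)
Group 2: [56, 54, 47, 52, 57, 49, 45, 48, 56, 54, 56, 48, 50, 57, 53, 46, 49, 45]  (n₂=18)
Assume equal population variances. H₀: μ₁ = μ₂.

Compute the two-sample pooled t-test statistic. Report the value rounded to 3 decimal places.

x̄₁=35.750, s₁=3.793, n₁=12
x̄₂=51.222, s₂=4.264, n₂=18
s_p² = [11·3.793² + 17·4.264²]/28 = 16.6915
SE = √(s_p²·(1/12+1/18)) = 1.5226
t = (35.750−51.222)/1.5226 = -10.1618
df = 28

test statistic = -10.162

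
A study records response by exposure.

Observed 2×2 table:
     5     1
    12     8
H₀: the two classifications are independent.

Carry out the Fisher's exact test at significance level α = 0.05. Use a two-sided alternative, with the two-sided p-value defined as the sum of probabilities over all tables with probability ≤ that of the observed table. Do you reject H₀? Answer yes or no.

reject H₀: no

Margins: r₁=6, r₂=20, c₁=17, c₂=9, n=26
p_obs = C(6,5)·C(20,12)/C(26,17); sum pmf over tables with pmf ≤ p_obs
p-value (two-sided) = 0.37975
At α=0.05: p ≥ α → fail to reject H₀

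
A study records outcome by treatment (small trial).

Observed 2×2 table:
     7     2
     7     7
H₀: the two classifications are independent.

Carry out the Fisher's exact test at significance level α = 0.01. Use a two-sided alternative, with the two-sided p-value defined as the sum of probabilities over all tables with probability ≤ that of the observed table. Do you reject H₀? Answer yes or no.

Margins: r₁=9, r₂=14, c₁=14, c₂=9, n=23
p_obs = C(9,7)·C(14,7)/C(23,14); sum pmf over tables with pmf ≤ p_obs
p-value (two-sided) = 0.22829
At α=0.01: p ≥ α → fail to reject H₀

reject H₀: no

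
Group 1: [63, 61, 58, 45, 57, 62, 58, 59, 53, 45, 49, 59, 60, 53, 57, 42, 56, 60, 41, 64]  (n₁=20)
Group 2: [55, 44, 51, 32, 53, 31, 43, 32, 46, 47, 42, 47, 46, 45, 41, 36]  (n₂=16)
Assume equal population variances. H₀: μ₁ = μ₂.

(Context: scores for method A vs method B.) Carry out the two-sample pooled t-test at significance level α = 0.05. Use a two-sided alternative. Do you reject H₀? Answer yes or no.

x̄₁=55.100, s₁=7.063, n₁=20
x̄₂=43.188, s₂=7.314, n₂=16
s_p² = [19·7.063² + 15·7.314²]/34 = 51.4776
SE = √(s_p²·(1/20+1/16)) = 2.4065
t = (55.100−43.188)/2.4065 = 4.9501
df = 34
p-value (two-sided) = 0.00002
At α=0.05: p < α → reject H₀

reject H₀: yes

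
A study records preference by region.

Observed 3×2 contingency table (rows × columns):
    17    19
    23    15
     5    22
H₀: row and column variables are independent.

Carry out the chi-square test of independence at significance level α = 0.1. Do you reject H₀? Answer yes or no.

reject H₀: yes

Row totals [36, 38, 27], col totals [45, 56], n=101
χ² = (17−16.04)²/16.04 + (19−19.96)²/19.96 + (23−16.93)²/16.93 + (15−21.07)²/21.07 + (5−12.03)²/12.03 + (22−14.97)²/14.97 = 11.4367
df = 2
p-value (upper-tail) = 0.00329
At α=0.1: p < α → reject H₀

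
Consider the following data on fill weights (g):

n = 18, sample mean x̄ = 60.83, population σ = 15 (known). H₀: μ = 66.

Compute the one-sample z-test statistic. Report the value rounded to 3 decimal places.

test statistic = -1.462

SE = σ/√n = 15/√18 = 3.5355
z = (x̄−μ₀)/SE = (60.83−66)/3.5355 = -1.4623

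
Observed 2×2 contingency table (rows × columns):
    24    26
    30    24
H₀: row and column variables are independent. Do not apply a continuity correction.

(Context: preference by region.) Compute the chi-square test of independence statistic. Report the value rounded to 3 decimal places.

test statistic = 0.594

Row totals [50, 54], col totals [54, 50], n=104
χ² = (24−25.96)²/25.96 + (26−24.04)²/24.04 + (30−28.04)²/28.04 + (24−25.96)²/25.96 = 0.5937
df = 1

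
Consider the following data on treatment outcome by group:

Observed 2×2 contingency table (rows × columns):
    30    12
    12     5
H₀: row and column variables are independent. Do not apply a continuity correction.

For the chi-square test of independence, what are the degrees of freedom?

df = (r−1)(c−1) = (2−1)·(2−1) = 1

degrees of freedom = 1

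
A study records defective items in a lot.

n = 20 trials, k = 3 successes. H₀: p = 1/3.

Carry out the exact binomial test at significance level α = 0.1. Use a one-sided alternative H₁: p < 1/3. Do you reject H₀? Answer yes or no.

reject H₀: yes

Exact binomial: n=20, k=3, p₀=1/3=0.3333
P(X≤3) from Σ C(n,i)·p₀^i·(1−p₀)^(n−i)
p-value (one-sided, H₁ less) = 0.06045
At α=0.1: p < α → reject H₀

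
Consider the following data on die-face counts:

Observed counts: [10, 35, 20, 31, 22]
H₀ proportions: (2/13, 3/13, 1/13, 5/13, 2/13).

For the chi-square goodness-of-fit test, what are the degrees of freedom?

df = k − 1 = 5 − 1 = 4

degrees of freedom = 4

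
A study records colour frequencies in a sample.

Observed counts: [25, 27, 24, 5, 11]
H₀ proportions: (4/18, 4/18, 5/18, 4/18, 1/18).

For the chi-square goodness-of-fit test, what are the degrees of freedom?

degrees of freedom = 4

df = k − 1 = 5 − 1 = 4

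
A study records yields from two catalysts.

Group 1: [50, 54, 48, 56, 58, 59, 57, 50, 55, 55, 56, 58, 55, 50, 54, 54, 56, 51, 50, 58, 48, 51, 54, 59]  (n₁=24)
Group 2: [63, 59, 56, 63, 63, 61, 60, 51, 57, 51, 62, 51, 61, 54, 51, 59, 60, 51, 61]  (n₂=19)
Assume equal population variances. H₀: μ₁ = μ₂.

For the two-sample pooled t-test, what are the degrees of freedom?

df = n₁ + n₂ − 2 = 24 + 19 − 2 = 41

degrees of freedom = 41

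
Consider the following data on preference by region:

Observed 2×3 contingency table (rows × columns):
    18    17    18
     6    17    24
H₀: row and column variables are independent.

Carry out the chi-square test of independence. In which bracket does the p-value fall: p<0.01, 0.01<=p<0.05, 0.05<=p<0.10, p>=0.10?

p-value bracket: 0.01<=p<0.05

Row totals [53, 47], col totals [24, 34, 42], n=100
χ² = (18−12.72)²/12.72 + (17−18.02)²/18.02 + (18−22.26)²/22.26 + (6−11.28)²/11.28 + (17−15.98)²/15.98 + (24−19.74)²/19.74 = 6.5206
df = 2
p-value (upper-tail) = 0.03838
→ bracket: 0.01<=p<0.05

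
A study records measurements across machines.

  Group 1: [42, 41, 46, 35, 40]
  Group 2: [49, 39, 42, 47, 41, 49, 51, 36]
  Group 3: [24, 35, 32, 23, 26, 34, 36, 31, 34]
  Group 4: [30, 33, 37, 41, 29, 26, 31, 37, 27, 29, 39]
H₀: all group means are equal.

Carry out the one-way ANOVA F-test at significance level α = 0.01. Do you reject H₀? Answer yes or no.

reject H₀: yes

Group means [40.80, 44.25, 30.56, 32.64], grand mean 36.121
SSB = Σnᵢ(x̄ᵢ−x̄)² = 1050.447; SSW = ΣΣ(x−x̄ᵢ)² = 729.068
MSB = 1050.447/3 = 350.1492; MSW = 729.068/29 = 25.1403
F = MSB/MSW = 13.9278
df = (3, 29)
p-value (upper-tail) = 0.00001
At α=0.01: p < α → reject H₀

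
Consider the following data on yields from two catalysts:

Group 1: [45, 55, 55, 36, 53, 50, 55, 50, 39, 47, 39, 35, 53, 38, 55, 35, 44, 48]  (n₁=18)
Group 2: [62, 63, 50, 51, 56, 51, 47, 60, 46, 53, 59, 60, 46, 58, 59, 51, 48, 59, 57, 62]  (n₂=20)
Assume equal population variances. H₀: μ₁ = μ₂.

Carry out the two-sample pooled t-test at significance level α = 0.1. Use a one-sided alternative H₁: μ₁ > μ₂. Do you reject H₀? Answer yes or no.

x̄₁=46.222, s₁=7.542, n₁=18
x̄₂=54.900, s₂=5.739, n₂=20
s_p² = [17·7.542² + 19·5.739²]/36 = 44.2475
SE = √(s_p²·(1/18+1/20)) = 2.1612
t = (46.222−54.900)/2.1612 = -4.0154
df = 36
p-value (one-sided, H₁ greater) = 0.99986
At α=0.1: p ≥ α → fail to reject H₀

reject H₀: no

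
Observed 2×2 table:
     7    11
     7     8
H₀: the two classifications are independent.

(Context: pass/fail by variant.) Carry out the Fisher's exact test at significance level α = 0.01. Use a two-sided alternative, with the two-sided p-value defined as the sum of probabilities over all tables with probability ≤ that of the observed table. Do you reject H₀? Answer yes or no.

reject H₀: no

Margins: r₁=18, r₂=15, c₁=14, c₂=19, n=33
p_obs = C(18,7)·C(15,7)/C(33,14); sum pmf over tables with pmf ≤ p_obs
p-value (two-sided) = 0.73253
At α=0.01: p ≥ α → fail to reject H₀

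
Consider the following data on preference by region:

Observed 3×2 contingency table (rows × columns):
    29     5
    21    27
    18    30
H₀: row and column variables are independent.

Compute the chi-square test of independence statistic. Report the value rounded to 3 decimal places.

Row totals [34, 48, 48], col totals [68, 62], n=130
χ² = (29−17.78)²/17.78 + (5−16.22)²/16.22 + (21−25.11)²/25.11 + (27−22.89)²/22.89 + (18−25.11)²/25.11 + (30−22.89)²/22.89 = 20.4578
df = 2

test statistic = 20.458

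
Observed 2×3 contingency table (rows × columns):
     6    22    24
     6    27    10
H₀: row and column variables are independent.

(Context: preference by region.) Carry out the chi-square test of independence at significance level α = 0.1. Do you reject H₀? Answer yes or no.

reject H₀: yes

Row totals [52, 43], col totals [12, 49, 34], n=95
χ² = (6−6.57)²/6.57 + (22−26.82)²/26.82 + (24−18.61)²/18.61 + (6−5.43)²/5.43 + (27−22.18)²/22.18 + (10−15.39)²/15.39 = 5.4714
df = 2
p-value (upper-tail) = 0.06485
At α=0.1: p < α → reject H₀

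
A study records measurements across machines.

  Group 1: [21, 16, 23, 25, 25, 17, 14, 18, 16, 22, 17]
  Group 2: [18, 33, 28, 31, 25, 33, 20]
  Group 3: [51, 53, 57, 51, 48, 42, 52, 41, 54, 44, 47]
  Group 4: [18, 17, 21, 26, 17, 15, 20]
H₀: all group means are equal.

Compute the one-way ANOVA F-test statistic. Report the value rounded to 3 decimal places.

test statistic = 91.094

Group means [19.45, 26.86, 49.09, 19.14], grand mean 29.889
SSB = Σnᵢ(x̄ᵢ−x̄)² = 6126.205; SSW = ΣΣ(x−x̄ᵢ)² = 717.351
MSB = 6126.205/3 = 2042.0683; MSW = 717.351/32 = 22.4172
F = MSB/MSW = 91.0938
df = (3, 32)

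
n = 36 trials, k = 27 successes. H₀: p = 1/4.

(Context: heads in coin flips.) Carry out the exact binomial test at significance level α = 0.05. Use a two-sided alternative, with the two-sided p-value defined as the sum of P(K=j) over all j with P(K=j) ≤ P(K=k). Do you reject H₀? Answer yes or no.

reject H₀: yes

Exact binomial: n=36, k=27, p₀=1/4=0.2500
P(X=j) = C(n,j)·p₀^j·(1−p₀)^(n−j); p = Σ P(X=j) over j with P(X=j) ≤ P(X=27)
p-value (two-sided) = 0.00000
At α=0.05: p < α → reject H₀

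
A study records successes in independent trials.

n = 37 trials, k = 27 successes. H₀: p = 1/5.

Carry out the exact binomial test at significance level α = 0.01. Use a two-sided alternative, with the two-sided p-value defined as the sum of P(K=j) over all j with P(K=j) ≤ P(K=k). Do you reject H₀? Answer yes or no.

reject H₀: yes

Exact binomial: n=37, k=27, p₀=1/5=0.2000
P(X=j) = C(n,j)·p₀^j·(1−p₀)^(n−j); p = Σ P(X=j) over j with P(X=j) ≤ P(X=27)
p-value (two-sided) = 0.00000
At α=0.01: p < α → reject H₀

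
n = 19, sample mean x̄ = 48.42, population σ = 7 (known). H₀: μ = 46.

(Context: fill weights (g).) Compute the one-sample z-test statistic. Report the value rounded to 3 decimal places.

test statistic = 1.507

SE = σ/√n = 7/√19 = 1.6059
z = (x̄−μ₀)/SE = (48.42−46)/1.6059 = 1.5069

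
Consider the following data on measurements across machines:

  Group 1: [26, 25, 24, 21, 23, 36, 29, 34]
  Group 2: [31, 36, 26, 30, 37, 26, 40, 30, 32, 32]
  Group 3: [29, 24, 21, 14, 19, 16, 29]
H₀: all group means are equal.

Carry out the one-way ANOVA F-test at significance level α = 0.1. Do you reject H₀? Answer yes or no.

reject H₀: yes

Group means [27.25, 32.00, 21.71], grand mean 27.600
SSB = Σnᵢ(x̄ᵢ−x̄)² = 437.071; SSW = ΣΣ(x−x̄ᵢ)² = 596.929
MSB = 437.071/2 = 218.5357; MSW = 596.929/22 = 27.1331
F = MSB/MSW = 8.0542
df = (2, 22)
p-value (upper-tail) = 0.00237
At α=0.1: p < α → reject H₀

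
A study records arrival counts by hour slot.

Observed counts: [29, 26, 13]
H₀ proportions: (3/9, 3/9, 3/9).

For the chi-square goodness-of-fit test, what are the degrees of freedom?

degrees of freedom = 2

df = k − 1 = 3 − 1 = 2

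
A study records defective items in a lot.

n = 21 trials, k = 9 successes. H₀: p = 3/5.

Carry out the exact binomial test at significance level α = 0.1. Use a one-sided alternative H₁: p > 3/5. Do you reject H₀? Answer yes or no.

Exact binomial: n=21, k=9, p₀=3/5=0.6000
P(X≥9) from Σ C(n,i)·p₀^i·(1−p₀)^(n−i)
p-value (one-sided, H₁ greater) = 0.96477
At α=0.1: p ≥ α → fail to reject H₀

reject H₀: no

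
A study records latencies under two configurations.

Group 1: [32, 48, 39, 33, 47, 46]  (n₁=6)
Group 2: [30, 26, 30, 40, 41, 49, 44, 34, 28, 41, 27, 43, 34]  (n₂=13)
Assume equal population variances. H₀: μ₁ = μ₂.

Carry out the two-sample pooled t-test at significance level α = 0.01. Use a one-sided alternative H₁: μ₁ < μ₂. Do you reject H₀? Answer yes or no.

x̄₁=40.833, s₁=7.195, n₁=6
x̄₂=35.923, s₂=7.488, n₂=13
s_p² = [5·7.195² + 12·7.488²]/17 = 54.8092
SE = √(s_p²·(1/6+1/13)) = 3.6539
t = (40.833−35.923)/3.6539 = 1.3438
df = 17
p-value (one-sided, H₁ less) = 0.90167
At α=0.01: p ≥ α → fail to reject H₀

reject H₀: no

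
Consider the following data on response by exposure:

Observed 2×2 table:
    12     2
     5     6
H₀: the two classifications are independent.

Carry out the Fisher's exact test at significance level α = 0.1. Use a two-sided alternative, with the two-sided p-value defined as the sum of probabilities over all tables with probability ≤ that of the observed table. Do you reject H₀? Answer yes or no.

reject H₀: yes

Margins: r₁=14, r₂=11, c₁=17, c₂=8, n=25
p_obs = C(14,12)·C(11,5)/C(25,17); sum pmf over tables with pmf ≤ p_obs
p-value (two-sided) = 0.08098
At α=0.1: p < α → reject H₀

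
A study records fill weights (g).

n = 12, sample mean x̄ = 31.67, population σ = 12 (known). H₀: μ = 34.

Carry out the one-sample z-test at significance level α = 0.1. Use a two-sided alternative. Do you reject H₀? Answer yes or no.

SE = σ/√n = 12/√12 = 3.4641
z = (x̄−μ₀)/SE = (31.67−34)/3.4641 = -0.6726
p-value (two-sided) = 0.50119
At α=0.1: p ≥ α → fail to reject H₀

reject H₀: no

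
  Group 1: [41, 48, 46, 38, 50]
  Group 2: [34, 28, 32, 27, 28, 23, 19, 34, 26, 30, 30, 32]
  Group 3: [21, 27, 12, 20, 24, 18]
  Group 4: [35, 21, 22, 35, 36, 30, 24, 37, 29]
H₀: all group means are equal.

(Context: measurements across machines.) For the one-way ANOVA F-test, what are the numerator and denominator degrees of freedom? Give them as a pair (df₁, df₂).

k = 4 groups, N = 32 total
df = (k−1, N−k) = (4−1, 32−4) = (3, 28)

degrees of freedom = [3, 28]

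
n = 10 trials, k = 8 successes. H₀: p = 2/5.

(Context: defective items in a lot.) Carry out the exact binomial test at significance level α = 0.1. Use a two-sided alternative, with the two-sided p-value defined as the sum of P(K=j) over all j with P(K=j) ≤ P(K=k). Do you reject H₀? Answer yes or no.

reject H₀: yes

Exact binomial: n=10, k=8, p₀=2/5=0.4000
P(X=j) = C(n,j)·p₀^j·(1−p₀)^(n−j); p = Σ P(X=j) over j with P(X=j) ≤ P(X=8)
p-value (two-sided) = 0.01834
At α=0.1: p < α → reject H₀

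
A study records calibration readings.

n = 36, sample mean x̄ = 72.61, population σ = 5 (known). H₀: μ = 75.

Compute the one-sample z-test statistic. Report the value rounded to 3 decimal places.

test statistic = -2.868

SE = σ/√n = 5/√36 = 0.8333
z = (x̄−μ₀)/SE = (72.61−75)/0.8333 = -2.8680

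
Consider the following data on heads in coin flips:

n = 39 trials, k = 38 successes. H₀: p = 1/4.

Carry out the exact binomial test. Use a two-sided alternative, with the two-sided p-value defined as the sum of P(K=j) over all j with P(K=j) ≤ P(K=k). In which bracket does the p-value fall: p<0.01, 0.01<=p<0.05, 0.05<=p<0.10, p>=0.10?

Exact binomial: n=39, k=38, p₀=1/4=0.2500
P(X=j) = C(n,j)·p₀^j·(1−p₀)^(n−j); p = Σ P(X=j) over j with P(X=j) ≤ P(X=38)
p-value (two-sided) = 0.00000
→ bracket: p<0.01

p-value bracket: p<0.01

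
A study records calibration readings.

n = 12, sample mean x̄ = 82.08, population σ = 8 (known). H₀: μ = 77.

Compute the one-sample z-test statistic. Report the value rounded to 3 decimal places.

SE = σ/√n = 8/√12 = 2.3094
z = (x̄−μ₀)/SE = (82.08−77)/2.3094 = 2.1997

test statistic = 2.200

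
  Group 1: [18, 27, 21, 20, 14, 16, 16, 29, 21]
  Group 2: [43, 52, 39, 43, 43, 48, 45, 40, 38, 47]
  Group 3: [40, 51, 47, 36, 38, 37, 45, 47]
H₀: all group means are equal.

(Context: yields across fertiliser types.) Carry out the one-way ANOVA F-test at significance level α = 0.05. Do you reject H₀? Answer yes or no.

reject H₀: yes

Group means [20.22, 43.80, 42.62], grand mean 35.593
SSB = Σnᵢ(x̄ᵢ−x̄)² = 3195.488; SSW = ΣΣ(x−x̄ᵢ)² = 591.031
MSB = 3195.488/2 = 1597.7440; MSW = 591.031/24 = 24.6263
F = MSB/MSW = 64.8796
df = (2, 24)
p-value (upper-tail) = 0.00000
At α=0.05: p < α → reject H₀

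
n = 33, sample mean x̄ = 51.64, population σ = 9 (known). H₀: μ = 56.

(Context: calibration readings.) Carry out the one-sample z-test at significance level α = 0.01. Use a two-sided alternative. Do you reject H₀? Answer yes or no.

SE = σ/√n = 9/√33 = 1.5667
z = (x̄−μ₀)/SE = (51.64−56)/1.5667 = -2.7829
p-value (two-sided) = 0.00539
At α=0.01: p < α → reject H₀

reject H₀: yes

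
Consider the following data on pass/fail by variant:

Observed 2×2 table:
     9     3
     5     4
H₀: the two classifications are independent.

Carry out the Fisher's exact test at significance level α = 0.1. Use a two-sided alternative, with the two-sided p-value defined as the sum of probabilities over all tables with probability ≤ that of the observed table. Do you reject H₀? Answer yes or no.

Margins: r₁=12, r₂=9, c₁=14, c₂=7, n=21
p_obs = C(12,9)·C(9,5)/C(21,14); sum pmf over tables with pmf ≤ p_obs
p-value (two-sided) = 0.39721
At α=0.1: p ≥ α → fail to reject H₀

reject H₀: no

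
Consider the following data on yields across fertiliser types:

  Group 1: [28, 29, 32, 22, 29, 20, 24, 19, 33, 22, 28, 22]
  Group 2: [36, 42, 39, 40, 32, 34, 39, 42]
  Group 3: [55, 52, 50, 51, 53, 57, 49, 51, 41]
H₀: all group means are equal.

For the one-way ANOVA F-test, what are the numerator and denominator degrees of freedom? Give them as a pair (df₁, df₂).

degrees of freedom = [2, 26]

k = 3 groups, N = 29 total
df = (k−1, N−k) = (3−1, 29−3) = (2, 26)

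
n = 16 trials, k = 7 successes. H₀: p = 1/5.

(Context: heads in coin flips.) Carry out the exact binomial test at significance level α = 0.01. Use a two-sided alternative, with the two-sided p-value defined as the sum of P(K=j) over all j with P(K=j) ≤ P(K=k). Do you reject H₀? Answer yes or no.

reject H₀: no

Exact binomial: n=16, k=7, p₀=1/5=0.2000
P(X=j) = C(n,j)·p₀^j·(1−p₀)^(n−j); p = Σ P(X=j) over j with P(X=j) ≤ P(X=7)
p-value (two-sided) = 0.02666
At α=0.01: p ≥ α → fail to reject H₀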